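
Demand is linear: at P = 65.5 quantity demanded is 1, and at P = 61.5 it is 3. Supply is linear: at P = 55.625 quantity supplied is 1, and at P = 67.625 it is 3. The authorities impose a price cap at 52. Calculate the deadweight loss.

13.52

Demand slope = (61.5 − 65.5)/(3 − 1) = −2, so P = 67.5 − 2Q.
Supply slope = (67.625 − 55.625)/(3 − 1) = 6, so P = 49.625 + 6Q.
Competitive equilibrium: 67.5 − 2Q = 49.625 + 6Q → Q* = 2.2344, P* = 63.0313.
At the ceiling P = 52, quantity supplied = (52 − 49.625)/6 = 0.3958.
Willingness to pay at Q' = 0.3958: 67.5 − 2·0.3958 = 66.7084.
ΔQ = 2.2344 − 0.3958 = 1.8386; wedge = 66.7084 − 52 = 14.7084.
Deadweight loss = ½ × 1.8386 × 14.7084 = 13.52.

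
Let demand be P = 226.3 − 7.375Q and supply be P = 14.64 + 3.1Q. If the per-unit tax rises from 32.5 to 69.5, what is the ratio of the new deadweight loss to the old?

4.573

Competitive equilibrium: 226.3 − 7.375Q = 14.64 + 3.1Q → Q* = 20.2062, P* = 77.2792.
For a per-unit tax t: ΔQ = t/10.475, so DWL = ½·t·(t/10.475) = t²/20.95.
At t = 32.5: DWL = 50.418. At t = 69.5: DWL = 230.561.
Ratio = (69.5/32.5)² = 4.573.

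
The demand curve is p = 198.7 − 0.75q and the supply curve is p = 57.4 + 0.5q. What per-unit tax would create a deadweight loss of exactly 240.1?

Competitive equilibrium: 198.7 − 0.75q = 57.4 + 0.5q → q* = 113.04, p* = 113.92.
A tax t gives Δq = t/1.25 and wedge t, so DWL = t²/2.5.
t²/2.5 = 240.1 → t² = 600.25 → t = 24.5.

24.5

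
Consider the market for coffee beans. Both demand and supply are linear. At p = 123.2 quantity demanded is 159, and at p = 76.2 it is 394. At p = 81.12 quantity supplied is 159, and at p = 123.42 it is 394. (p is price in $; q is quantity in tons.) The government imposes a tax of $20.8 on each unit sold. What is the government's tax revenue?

$4472

Demand slope = (76.2 − 123.2)/(394 − 159) = −0.2, so p = 155 − 0.2q.
Supply slope = (123.42 − 81.12)/(394 − 159) = 0.18, so p = 52.5 + 0.18q.
Competitive equilibrium: 155 − 0.2q = 52.5 + 0.18q → q* = 269.7368, p* = 101.0526.
With the tax, the buyer price exceeds the seller price by 20.8: (155 − 0.2q) − (52.5 + 0.18q) = 20.8 → q' = 215.
Tax revenue = 20.8 × 215 = $4472.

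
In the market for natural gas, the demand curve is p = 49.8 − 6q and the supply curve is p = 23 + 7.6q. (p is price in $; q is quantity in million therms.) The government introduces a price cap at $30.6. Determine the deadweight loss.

Competitive equilibrium: 49.8 − 6q = 23 + 7.6q → q* = 1.9706, p* = 37.9765.
At the ceiling p = 30.6, quantity supplied = (30.6 − 23)/7.6 = 1.
Willingness to pay at q' = 1: 49.8 − 6·1 = 43.8.
Δq = 1.9706 − 1 = 0.9706; wedge = 43.8 − 30.6 = 13.2.
The triangle = ½ × 0.9706 × 13.2 = $6.41 million.

$6.41 million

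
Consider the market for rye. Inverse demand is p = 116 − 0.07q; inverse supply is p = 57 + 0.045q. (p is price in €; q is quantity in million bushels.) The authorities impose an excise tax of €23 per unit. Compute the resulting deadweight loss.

€2300 million

Competitive equilibrium: 116 − 0.07q = 57 + 0.045q → q* = 513.0435, p* = 80.087.
With the tax, the buyer price exceeds the seller price by 23: (116 − 0.07q) − (57 + 0.045q) = 23 → q' = 313.0435.
Δq = 513.0435 − 313.0435 = 200; the wedge equals the tax, 23.
Deadweight loss = ½ × 200 × 23 = €2300 million.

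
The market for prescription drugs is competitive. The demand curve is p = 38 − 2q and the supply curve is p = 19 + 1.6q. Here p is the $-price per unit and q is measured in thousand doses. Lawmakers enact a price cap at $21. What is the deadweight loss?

Competitive equilibrium: 38 − 2q = 19 + 1.6q → q* = 5.2778, p* = 27.4444.
At the ceiling p = 21, quantity supplied = (21 − 19)/1.6 = 1.25.
Willingness to pay at q' = 1.25: 38 − 2·1.25 = 35.5.
Δq = 5.2778 − 1.25 = 4.0278; wedge = 35.5 − 21 = 14.5.
DWL = ½ × 4.0278 × 14.5 = $29.20 thousand.

$29.20 thousand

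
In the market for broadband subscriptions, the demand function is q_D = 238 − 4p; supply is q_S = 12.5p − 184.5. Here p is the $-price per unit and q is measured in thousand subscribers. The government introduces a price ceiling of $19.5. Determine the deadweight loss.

In inverse form: demand p = 59.5 − 0.25q, supply p = 14.76 + 0.08q.
Competitive equilibrium: 59.5 − 0.25q = 14.76 + 0.08q → q* = 135.5758, p* = 25.6061.
At the ceiling p = 19.5, quantity supplied = (19.5 − 14.76)/0.08 = 59.25.
Willingness to pay at q' = 59.25: 59.5 − 0.25·59.25 = 44.6875.
Δq = 135.5758 − 59.25 = 76.3258; wedge = 44.6875 − 19.5 = 25.1875.
Welfare loss = ½ × 76.3258 × 25.1875 = $961.23 thousand.

$961.23 thousand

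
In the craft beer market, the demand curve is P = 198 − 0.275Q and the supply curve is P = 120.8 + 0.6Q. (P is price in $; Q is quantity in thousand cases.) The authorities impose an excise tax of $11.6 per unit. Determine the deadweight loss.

$76.89 thousand

Competitive equilibrium: 198 − 0.275Q = 120.8 + 0.6Q → Q* = 88.2286, P* = 173.7371.
With the tax, the buyer price exceeds the seller price by 11.6: (198 − 0.275Q) − (120.8 + 0.6Q) = 11.6 → Q' = 74.9714.
ΔQ = 88.2286 − 74.9714 = 13.2572; the wedge equals the tax, 11.6.
The triangle = ½ × 13.2572 × 11.6 = $76.89 thousand.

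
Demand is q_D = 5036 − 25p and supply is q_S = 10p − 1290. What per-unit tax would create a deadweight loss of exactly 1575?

21

In inverse form: demand p = 201.44 − 0.04q, supply p = 129 + 0.1q.
Competitive equilibrium: 201.44 − 0.04q = 129 + 0.1q → q* = 517.4286, p* = 180.7429.
A tax t gives Δq = t/0.14 and wedge t, so DWL = t²/0.28.
t²/0.28 = 1575 → t² = 441 → t = 21.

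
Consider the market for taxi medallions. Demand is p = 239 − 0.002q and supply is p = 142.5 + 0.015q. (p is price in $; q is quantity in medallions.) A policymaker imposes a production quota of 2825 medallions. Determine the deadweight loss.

$69112.52

Competitive equilibrium: 239 − 0.002q = 142.5 + 0.015q → q* = 5676.4706, p* = 227.6471.
At q = 2825: demand price = 239 − 0.002·2825 = 233.35; supply price = 142.5 + 0.015·2825 = 184.875.
Δq = 5676.4706 − 2825 = 2851.4706; wedge = 233.35 − 184.875 = 48.475.
Deadweight loss = ½ × 2851.4706 × 48.475 = $69112.52.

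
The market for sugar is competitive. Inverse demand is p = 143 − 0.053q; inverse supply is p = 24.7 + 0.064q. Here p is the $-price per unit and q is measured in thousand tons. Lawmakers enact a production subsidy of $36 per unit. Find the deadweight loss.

Competitive equilibrium: 143 − 0.053q = 24.7 + 0.064q → q* = 1011.1111, p* = 89.4111.
The subsidy lowers effective supply by 36: p = 0.064q − 11.3.
New quantity: 143 − 0.053q = 0.064q − 11.3 → q' = 1318.8034.
Overproduction Δq = 1318.8034 − 1011.1111 = 307.6923; wedge = subsidy = 36.
Welfare loss = ½ × 307.6923 × 36 = $5538.46 thousand.

$5538.46 thousand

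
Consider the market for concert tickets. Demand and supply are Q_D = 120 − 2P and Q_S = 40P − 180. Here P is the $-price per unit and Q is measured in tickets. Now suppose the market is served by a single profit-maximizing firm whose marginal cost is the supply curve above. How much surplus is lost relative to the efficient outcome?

In inverse form: demand P = 60 − 0.5Q, supply P = 4.5 + 0.025Q.
Competitive equilibrium: 60 − 0.5Q = 4.5 + 0.025Q → Q* = 105.71429, P* = 7.14286.
Marginal revenue: MR = 60 − Q. Set MR = MC: 60 − Q = 4.5 + 0.025Q → Q_m = 54.14634.
Price P_m = 60 − 0.5·54.14634 = 32.92683; MC(Q_m) = 4.5 + 0.025·54.14634 = 5.85366.
Competitive Q* = 105.71429, so ΔQ = 51.56795; wedge = 32.92683 − 5.85366 = 27.07317.
Deadweight loss = ½ × 51.56795 × 27.07317 = $698.05.

$698.05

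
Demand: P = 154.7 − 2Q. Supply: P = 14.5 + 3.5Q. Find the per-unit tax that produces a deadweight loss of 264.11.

53.9

Competitive equilibrium: 154.7 − 2Q = 14.5 + 3.5Q → Q* = 25.4909, P* = 103.7182.
A tax t gives ΔQ = t/5.5 and wedge t, so DWL = t²/11.
t²/11 = 264.11 → t² = 2905.21 → t = 53.9.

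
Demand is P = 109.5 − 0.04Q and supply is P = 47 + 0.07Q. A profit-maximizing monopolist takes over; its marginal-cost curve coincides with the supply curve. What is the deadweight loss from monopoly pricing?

1262.63

Competitive equilibrium: 109.5 − 0.04Q = 47 + 0.07Q → Q* = 568.18182, P* = 86.77273.
Marginal revenue: MR = 109.5 − 0.08Q. Set MR = MC: 109.5 − 0.08Q = 47 + 0.07Q → Q_m = 416.66667.
Price P_m = 109.5 − 0.04·416.66667 = 92.83333; MC(Q_m) = 47 + 0.07·416.66667 = 76.16667.
Competitive Q* = 568.18182, so ΔQ = 151.51515; wedge = 92.83333 − 76.16667 = 16.66666.
Welfare loss = ½ × 151.51515 × 16.66666 = 1262.63.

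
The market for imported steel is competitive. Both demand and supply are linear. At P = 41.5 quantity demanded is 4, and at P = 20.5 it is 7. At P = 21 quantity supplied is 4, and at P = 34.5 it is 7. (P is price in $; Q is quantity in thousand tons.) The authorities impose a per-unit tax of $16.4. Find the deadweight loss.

Demand slope = (20.5 − 41.5)/(7 − 4) = −7, so P = 69.5 − 7Q.
Supply slope = (34.5 − 21)/(7 − 4) = 4.5, so P = 3 + 4.5Q.
Competitive equilibrium: 69.5 − 7Q = 3 + 4.5Q → Q* = 5.7826, P* = 29.0217.
With the tax, the buyer price exceeds the seller price by 16.4: (69.5 − 7Q) − (3 + 4.5Q) = 16.4 → Q' = 4.3565.
ΔQ = 5.7826 − 4.3565 = 1.4261; the wedge equals the tax, 16.4.
Deadweight loss = ½ × 1.4261 × 16.4 = $11.69 thousand.

$11.69 thousand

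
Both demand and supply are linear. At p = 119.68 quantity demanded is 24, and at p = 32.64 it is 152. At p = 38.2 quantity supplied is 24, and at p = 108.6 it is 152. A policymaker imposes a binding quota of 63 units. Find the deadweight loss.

456.47

Demand slope = (32.64 − 119.68)/(152 − 24) = −0.68, so p = 136 − 0.68q.
Supply slope = (108.6 − 38.2)/(152 − 24) = 0.55, so p = 25 + 0.55q.
Competitive equilibrium: 136 − 0.68q = 25 + 0.55q → q* = 90.2439, p* = 74.6341.
At q = 63: demand price = 136 − 0.68·63 = 93.16; supply price = 25 + 0.55·63 = 59.65.
Δq = 90.2439 − 63 = 27.2439; wedge = 93.16 − 59.65 = 33.51.
DWL = ½ × 27.2439 × 33.51 = 456.47.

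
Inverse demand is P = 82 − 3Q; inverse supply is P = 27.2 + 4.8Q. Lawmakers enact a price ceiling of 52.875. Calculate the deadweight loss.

10.96

Competitive equilibrium: 82 − 3Q = 27.2 + 4.8Q → Q* = 7.0256, P* = 60.9231.
At the ceiling P = 52.875, quantity supplied = (52.875 − 27.2)/4.8 = 5.349.
Willingness to pay at Q' = 5.349: 82 − 3·5.349 = 65.953.
ΔQ = 7.0256 − 5.349 = 1.6766; wedge = 65.953 − 52.875 = 13.078.
Welfare loss = ½ × 1.6766 × 13.078 = 10.96.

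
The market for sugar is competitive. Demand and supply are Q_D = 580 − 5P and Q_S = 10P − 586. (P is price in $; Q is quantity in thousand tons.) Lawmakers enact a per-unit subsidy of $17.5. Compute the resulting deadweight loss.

$510.42 thousand

In inverse form: demand P = 116 − 0.2Q, supply P = 58.6 + 0.1Q.
Competitive equilibrium: 116 − 0.2Q = 58.6 + 0.1Q → Q* = 191.3333, P* = 77.7333.
The subsidy lowers effective supply by 17.5: P = 41.1 + 0.1Q.
New quantity: 116 − 0.2Q = 41.1 + 0.1Q → Q' = 249.6667.
Overproduction ΔQ = 249.6667 − 191.3333 = 58.3334; wedge = subsidy = 17.5.
The triangle = ½ × 58.3334 × 17.5 = $510.42 thousand.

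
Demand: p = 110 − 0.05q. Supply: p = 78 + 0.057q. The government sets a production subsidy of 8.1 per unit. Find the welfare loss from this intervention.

Competitive equilibrium: 110 − 0.05q = 78 + 0.057q → q* = 299.0654, p* = 95.0467.
The subsidy lowers effective supply by 8.1: p = 69.9 + 0.057q.
New quantity: 110 − 0.05q = 69.9 + 0.057q → q' = 374.7664.
Overproduction Δq = 374.7664 − 299.0654 = 75.701; wedge = subsidy = 8.1.
Deadweight loss = ½ × 75.701 × 8.1 = 306.59.

306.59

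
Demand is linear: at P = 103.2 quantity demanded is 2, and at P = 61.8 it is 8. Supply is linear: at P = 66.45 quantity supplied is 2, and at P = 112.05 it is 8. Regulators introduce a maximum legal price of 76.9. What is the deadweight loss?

9.75

Demand slope = (61.8 − 103.2)/(8 − 2) = −6.9, so P = 117 − 6.9Q.
Supply slope = (112.05 − 66.45)/(8 − 2) = 7.6, so P = 51.25 + 7.6Q.
Competitive equilibrium: 117 − 6.9Q = 51.25 + 7.6Q → Q* = 4.5345, P* = 85.7121.
At the ceiling P = 76.9, quantity supplied = (76.9 − 51.25)/7.6 = 3.375.
Willingness to pay at Q' = 3.375: 117 − 6.9·3.375 = 93.7125.
ΔQ = 4.5345 − 3.375 = 1.1595; wedge = 93.7125 − 76.9 = 16.8125.
The triangle = ½ × 1.1595 × 16.8125 = 9.75.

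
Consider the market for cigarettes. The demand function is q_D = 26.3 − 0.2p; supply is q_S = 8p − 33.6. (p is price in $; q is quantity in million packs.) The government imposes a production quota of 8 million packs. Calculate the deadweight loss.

In inverse form: demand p = 131.5 − 5q, supply p = 4.2 + 0.125q.
Competitive equilibrium: 131.5 − 5q = 4.2 + 0.125q → q* = 24.839, p* = 7.3049.
At q = 8: demand price = 131.5 − 5·8 = 91.5; supply price = 4.2 + 0.125·8 = 5.2.
Δq = 24.839 − 8 = 16.839; wedge = 91.5 − 5.2 = 86.3.
The triangle = ½ × 16.839 × 86.3 = $726.60 million.

$726.60 million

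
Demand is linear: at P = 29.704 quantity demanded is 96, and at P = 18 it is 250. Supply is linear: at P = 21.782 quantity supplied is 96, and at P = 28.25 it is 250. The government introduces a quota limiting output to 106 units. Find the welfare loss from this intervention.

Demand slope = (18 − 29.704)/(250 − 96) = −0.076, so P = 37 − 0.076Q.
Supply slope = (28.25 − 21.782)/(250 − 96) = 0.042, so P = 17.75 + 0.042Q.
Competitive equilibrium: 37 − 0.076Q = 17.75 + 0.042Q → Q* = 163.1356, P* = 24.6017.
At Q = 106: demand price = 37 − 0.076·106 = 28.944; supply price = 17.75 + 0.042·106 = 22.202.
ΔQ = 163.1356 − 106 = 57.1356; wedge = 28.944 − 22.202 = 6.742.
Welfare loss = ½ × 57.1356 × 6.742 = 192.60.

192.60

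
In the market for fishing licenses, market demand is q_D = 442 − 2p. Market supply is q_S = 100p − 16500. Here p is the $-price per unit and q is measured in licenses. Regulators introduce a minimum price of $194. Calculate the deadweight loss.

In inverse form: demand p = 221 − 0.5q, supply p = 165 + 0.01q.
Competitive equilibrium: 221 − 0.5q = 165 + 0.01q → q* = 109.8039, p* = 166.098.
At the floor p = 194, quantity demanded = (221 − 194)/0.5 = 54.
Sellers' marginal cost at q' = 54: 165 + 0.01·54 = 165.54.
Δq = 109.8039 − 54 = 55.8039; wedge = 194 − 165.54 = 28.46.
The triangle = ½ × 55.8039 × 28.46 = $794.09.

$794.09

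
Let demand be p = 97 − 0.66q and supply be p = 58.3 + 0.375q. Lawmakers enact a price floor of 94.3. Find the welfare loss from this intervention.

573.86

Competitive equilibrium: 97 − 0.66q = 58.3 + 0.375q → q* = 37.3913, p* = 72.3217.
At the floor p = 94.3, quantity demanded = (97 − 94.3)/0.66 = 4.0909.
Sellers' marginal cost at q' = 4.0909: 58.3 + 0.375·4.0909 = 59.8341.
Δq = 37.3913 − 4.0909 = 33.3004; wedge = 94.3 − 59.8341 = 34.4659.
The triangle = ½ × 33.3004 × 34.4659 = 573.86.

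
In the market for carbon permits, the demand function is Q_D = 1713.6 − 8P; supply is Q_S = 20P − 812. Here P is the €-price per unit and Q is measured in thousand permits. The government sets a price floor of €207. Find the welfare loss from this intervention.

In inverse form: demand P = 214.2 − 0.125Q, supply P = 40.6 + 0.05Q.
Competitive equilibrium: 214.2 − 0.125Q = 40.6 + 0.05Q → Q* = 992, P* = 90.2.
At the floor P = 207, quantity demanded = (214.2 − 207)/0.125 = 57.6.
Sellers' marginal cost at Q' = 57.6: 40.6 + 0.05·57.6 = 43.48.
ΔQ = 992 − 57.6 = 934.4; wedge = 207 − 43.48 = 163.52.
Welfare loss = ½ × 934.4 × 163.52 = €76396.544 thousand.

€76396.544 thousand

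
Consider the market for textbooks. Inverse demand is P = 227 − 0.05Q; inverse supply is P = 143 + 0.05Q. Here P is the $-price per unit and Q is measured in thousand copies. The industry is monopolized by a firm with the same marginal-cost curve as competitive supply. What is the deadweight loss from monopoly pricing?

$3920 thousand

Competitive equilibrium: 227 − 0.05Q = 143 + 0.05Q → Q* = 840, P* = 185.
Marginal revenue: MR = 227 − 0.1Q. Set MR = MC: 227 − 0.1Q = 143 + 0.05Q → Q_m = 560.
Price P_m = 227 − 0.05·560 = 199; MC(Q_m) = 143 + 0.05·560 = 171.
Competitive Q* = 840, so ΔQ = 280; wedge = 199 − 171 = 28.
DWL = ½ × 280 × 28 = $3920 thousand.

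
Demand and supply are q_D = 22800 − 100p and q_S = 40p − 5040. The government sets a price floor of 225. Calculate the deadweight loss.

In inverse form: demand p = 228 − 0.01q, supply p = 126 + 0.025q.
Competitive equilibrium: 228 − 0.01q = 126 + 0.025q → q* = 2914.2857, p* = 198.8571.
At the floor p = 225, quantity demanded = (228 − 225)/0.01 = 300.
Sellers' marginal cost at q' = 300: 126 + 0.025·300 = 133.5.
Δq = 2914.2857 − 300 = 2614.2857; wedge = 225 − 133.5 = 91.5.
Deadweight loss = ½ × 2614.2857 × 91.5 = 119603.57.

119603.57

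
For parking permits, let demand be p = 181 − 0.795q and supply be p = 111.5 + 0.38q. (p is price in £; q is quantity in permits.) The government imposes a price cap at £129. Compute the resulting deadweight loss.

£100.76

Competitive equilibrium: 181 − 0.795q = 111.5 + 0.38q → q* = 59.1489, p* = 133.9766.
At the ceiling p = 129, quantity supplied = (129 − 111.5)/0.38 = 46.0526.
Willingness to pay at q' = 46.0526: 181 − 0.795·46.0526 = 144.3882.
Δq = 59.1489 − 46.0526 = 13.0963; wedge = 144.3882 − 129 = 15.3882.
Deadweight loss = ½ × 13.0963 × 15.3882 = £100.76.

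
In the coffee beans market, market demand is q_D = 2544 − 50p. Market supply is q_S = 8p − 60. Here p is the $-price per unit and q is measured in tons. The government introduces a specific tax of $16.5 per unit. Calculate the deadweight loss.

In inverse form: demand p = 50.88 − 0.02q, supply p = 7.5 + 0.125q.
Competitive equilibrium: 50.88 − 0.02q = 7.5 + 0.125q → q* = 299.1724, p* = 44.8966.
With the tax, the buyer price exceeds the seller price by 16.5: (50.88 − 0.02q) − (7.5 + 0.125q) = 16.5 → q' = 185.3793.
Δq = 299.1724 − 185.3793 = 113.7931; the wedge equals the tax, 16.5.
The triangle = ½ × 113.7931 × 16.5 = $938.79.

$938.79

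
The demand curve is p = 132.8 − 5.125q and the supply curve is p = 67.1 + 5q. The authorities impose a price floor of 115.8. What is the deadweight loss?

Competitive equilibrium: 132.8 − 5.125q = 67.1 + 5q → q* = 6.4889, p* = 99.5444.
At the floor p = 115.8, quantity demanded = (132.8 − 115.8)/5.125 = 3.3171.
Sellers' marginal cost at q' = 3.3171: 67.1 + 5·3.3171 = 83.6855.
Δq = 6.4889 − 3.3171 = 3.1718; wedge = 115.8 − 83.6855 = 32.1145.
Deadweight loss = ½ × 3.1718 × 32.1145 = 50.93.

50.93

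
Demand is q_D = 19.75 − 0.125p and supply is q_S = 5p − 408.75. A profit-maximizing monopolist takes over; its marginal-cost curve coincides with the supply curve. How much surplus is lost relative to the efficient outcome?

In inverse form: demand p = 158 − 8q, supply p = 81.75 + 0.2q.
Competitive equilibrium: 158 − 8q = 81.75 + 0.2q → q* = 9.2988, p* = 83.6098.
Marginal revenue: MR = 158 − 16q. Set MR = MC: 158 − 16q = 81.75 + 0.2q → q_m = 4.7068.
Price p_m = 158 − 8·4.7068 = 120.3456; MC(q_m) = 81.75 + 0.2·4.7068 = 82.6914.
Competitive q* = 9.2988, so Δq = 4.592; wedge = 120.3456 − 82.6914 = 37.6542.
Welfare loss = ½ × 4.592 × 37.6542 = 86.45.

86.45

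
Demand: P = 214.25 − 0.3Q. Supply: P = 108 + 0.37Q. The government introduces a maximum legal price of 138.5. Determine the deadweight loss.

1942.59

Competitive equilibrium: 214.25 − 0.3Q = 108 + 0.37Q → Q* = 158.5821, P* = 166.6754.
At the ceiling P = 138.5, quantity supplied = (138.5 − 108)/0.37 = 82.4324.
Willingness to pay at Q' = 82.4324: 214.25 − 0.3·82.4324 = 189.5203.
ΔQ = 158.5821 − 82.4324 = 76.1497; wedge = 189.5203 − 138.5 = 51.0203.
DWL = ½ × 76.1497 × 51.0203 = 1942.59.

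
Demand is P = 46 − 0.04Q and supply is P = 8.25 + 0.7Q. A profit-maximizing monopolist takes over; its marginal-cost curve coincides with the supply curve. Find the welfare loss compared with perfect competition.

2.53

Competitive equilibrium: 46 − 0.04Q = 8.25 + 0.7Q → Q* = 51.0135, P* = 43.9595.
Marginal revenue: MR = 46 − 0.08Q. Set MR = MC: 46 − 0.08Q = 8.25 + 0.7Q → Q_m = 48.3974.
Price P_m = 46 − 0.04·48.3974 = 44.0641; MC(Q_m) = 8.25 + 0.7·48.3974 = 42.1282.
Competitive Q* = 51.0135, so ΔQ = 2.6161; wedge = 44.0641 − 42.1282 = 1.9359.
Deadweight loss = ½ × 2.6161 × 1.9359 = 2.53.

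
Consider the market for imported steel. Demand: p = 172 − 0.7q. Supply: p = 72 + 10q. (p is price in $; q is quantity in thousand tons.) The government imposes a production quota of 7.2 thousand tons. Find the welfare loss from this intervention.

Competitive equilibrium: 172 − 0.7q = 72 + 10q → q* = 9.3458, p* = 165.4579.
At q = 7.2: demand price = 172 − 0.7·7.2 = 166.96; supply price = 72 + 10·7.2 = 144.
Δq = 9.3458 − 7.2 = 2.1458; wedge = 166.96 − 144 = 22.96.
The triangle = ½ × 2.1458 × 22.96 = $24.63 thousand.

$24.63 thousand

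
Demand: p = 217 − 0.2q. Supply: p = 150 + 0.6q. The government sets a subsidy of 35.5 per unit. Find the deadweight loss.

787.66

Competitive equilibrium: 217 − 0.2q = 150 + 0.6q → q* = 83.75, p* = 200.25.
The subsidy lowers effective supply by 35.5: p = 114.5 + 0.6q.
New quantity: 217 − 0.2q = 114.5 + 0.6q → q' = 128.125.
Overproduction Δq = 128.125 − 83.75 = 44.375; wedge = subsidy = 35.5.
DWL = ½ × 44.375 × 35.5 = 787.66.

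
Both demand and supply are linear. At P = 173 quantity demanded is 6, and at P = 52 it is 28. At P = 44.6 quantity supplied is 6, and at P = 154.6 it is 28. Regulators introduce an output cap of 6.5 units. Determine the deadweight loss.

722.19

Demand slope = (52 − 173)/(28 − 6) = −5.5, so P = 206 − 5.5Q.
Supply slope = (154.6 − 44.6)/(28 − 6) = 5, so P = 14.6 + 5Q.
Competitive equilibrium: 206 − 5.5Q = 14.6 + 5Q → Q* = 18.2286, P* = 105.7429.
At Q = 6.5: demand price = 206 − 5.5·6.5 = 170.25; supply price = 14.6 + 5·6.5 = 47.1.
ΔQ = 18.2286 − 6.5 = 11.7286; wedge = 170.25 − 47.1 = 123.15.
DWL = ½ × 11.7286 × 123.15 = 722.19.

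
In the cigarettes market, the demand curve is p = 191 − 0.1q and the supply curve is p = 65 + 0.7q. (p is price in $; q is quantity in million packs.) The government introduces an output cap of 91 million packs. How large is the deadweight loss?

Competitive equilibrium: 191 − 0.1q = 65 + 0.7q → q* = 157.5, p* = 175.25.
At q = 91: demand price = 191 − 0.1·91 = 181.9; supply price = 65 + 0.7·91 = 128.7.
Δq = 157.5 − 91 = 66.5; wedge = 181.9 − 128.7 = 53.2.
The triangle = ½ × 66.5 × 53.2 = $1768.90 million.

$1768.90 million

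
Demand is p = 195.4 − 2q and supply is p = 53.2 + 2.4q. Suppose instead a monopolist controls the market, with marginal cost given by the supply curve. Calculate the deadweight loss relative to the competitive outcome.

224.40

Competitive equilibrium: 195.4 − 2q = 53.2 + 2.4q → q* = 32.3182, p* = 130.7636.
Marginal revenue: MR = 195.4 − 4q. Set MR = MC: 195.4 − 4q = 53.2 + 2.4q → q_m = 22.2188.
Price p_m = 195.4 − 2·22.2188 = 150.9624; MC(q_m) = 53.2 + 2.4·22.2188 = 106.5251.
Competitive q* = 32.3182, so Δq = 10.0994; wedge = 150.9624 − 106.5251 = 44.4373.
Deadweight loss = ½ × 10.0994 × 44.4373 = 224.40.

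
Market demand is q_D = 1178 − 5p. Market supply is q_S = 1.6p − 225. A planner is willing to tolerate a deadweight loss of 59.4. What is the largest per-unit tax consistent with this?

In inverse form: demand p = 235.6 − 0.2q, supply p = 140.625 + 0.625q.
Competitive equilibrium: 235.6 − 0.2q = 140.625 + 0.625q → q* = 115.1212, p* = 212.5758.
A tax t gives Δq = t/0.825 and wedge t, so DWL = t²/1.65.
t²/1.65 = 59.4 → t² = 98.01 → t = 9.9.

9.9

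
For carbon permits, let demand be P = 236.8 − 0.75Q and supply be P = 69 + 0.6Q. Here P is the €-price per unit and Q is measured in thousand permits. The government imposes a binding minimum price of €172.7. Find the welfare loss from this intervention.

€1017.72 thousand

Competitive equilibrium: 236.8 − 0.75Q = 69 + 0.6Q → Q* = 124.2963, P* = 143.5778.
At the floor P = 172.7, quantity demanded = (236.8 − 172.7)/0.75 = 85.4667.
Sellers' marginal cost at Q' = 85.4667: 69 + 0.6·85.4667 = 120.28.
ΔQ = 124.2963 − 85.4667 = 38.8296; wedge = 172.7 − 120.28 = 52.42.
Deadweight loss = ½ × 38.8296 × 52.42 = €1017.72 thousand.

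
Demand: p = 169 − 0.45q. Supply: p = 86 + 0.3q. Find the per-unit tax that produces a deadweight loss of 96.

Competitive equilibrium: 169 − 0.45q = 86 + 0.3q → q* = 110.6667, p* = 119.2.
A tax t gives Δq = t/0.75 and wedge t, so DWL = t²/1.5.
t²/1.5 = 96 → t² = 144 → t = 12.

12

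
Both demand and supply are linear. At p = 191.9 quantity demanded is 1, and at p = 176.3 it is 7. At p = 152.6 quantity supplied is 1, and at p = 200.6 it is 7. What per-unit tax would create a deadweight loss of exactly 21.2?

Demand slope = (176.3 − 191.9)/(7 − 1) = −2.6, so p = 194.5 − 2.6q.
Supply slope = (200.6 − 152.6)/(7 − 1) = 8, so p = 144.6 + 8q.
Competitive equilibrium: 194.5 − 2.6q = 144.6 + 8q → q* = 4.7075, p* = 182.2604.
A tax t gives Δq = t/10.6 and wedge t, so DWL = t²/21.2.
t²/21.2 = 21.2 → t² = 449.44 → t = 21.2.

21.2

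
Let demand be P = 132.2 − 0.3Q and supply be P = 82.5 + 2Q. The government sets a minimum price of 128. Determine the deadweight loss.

Competitive equilibrium: 132.2 − 0.3Q = 82.5 + 2Q → Q* = 21.6087, P* = 125.7174.
At the floor P = 128, quantity demanded = (132.2 − 128)/0.3 = 14.
Sellers' marginal cost at Q' = 14: 82.5 + 2·14 = 110.5.
ΔQ = 21.6087 − 14 = 7.6087; wedge = 128 − 110.5 = 17.5.
The triangle = ½ × 7.6087 × 17.5 = 66.58.

66.58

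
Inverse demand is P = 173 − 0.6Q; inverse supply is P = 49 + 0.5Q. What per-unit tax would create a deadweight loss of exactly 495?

Competitive equilibrium: 173 − 0.6Q = 49 + 0.5Q → Q* = 112.7273, P* = 105.3636.
A tax t gives ΔQ = t/1.1 and wedge t, so DWL = t²/2.2.
t²/2.2 = 495 → t² = 1089 → t = 33.

33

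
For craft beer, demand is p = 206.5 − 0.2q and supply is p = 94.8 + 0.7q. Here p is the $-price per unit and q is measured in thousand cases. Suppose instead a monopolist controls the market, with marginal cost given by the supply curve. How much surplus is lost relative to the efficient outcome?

Competitive equilibrium: 206.5 − 0.2q = 94.8 + 0.7q → q* = 124.1111, p* = 181.6778.
Marginal revenue: MR = 206.5 − 0.4q. Set MR = MC: 206.5 − 0.4q = 94.8 + 0.7q → q_m = 101.5455.
Price p_m = 206.5 − 0.2·101.5455 = 186.1909; MC(q_m) = 94.8 + 0.7·101.5455 = 165.8819.
Competitive q* = 124.1111, so Δq = 22.5656; wedge = 186.1909 − 165.8819 = 20.309.
DWL = ½ × 22.5656 × 20.309 = $229.14 thousand.

$229.14 thousand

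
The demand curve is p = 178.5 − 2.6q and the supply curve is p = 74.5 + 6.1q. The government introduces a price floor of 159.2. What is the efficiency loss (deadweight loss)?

89.30

Competitive equilibrium: 178.5 − 2.6q = 74.5 + 6.1q → q* = 11.954, p* = 147.4195.
At the floor p = 159.2, quantity demanded = (178.5 − 159.2)/2.6 = 7.4231.
Sellers' marginal cost at q' = 7.4231: 74.5 + 6.1·7.4231 = 119.7809.
Δq = 11.954 − 7.4231 = 4.5309; wedge = 159.2 − 119.7809 = 39.4191.
DWL = ½ × 4.5309 × 39.4191 = 89.30.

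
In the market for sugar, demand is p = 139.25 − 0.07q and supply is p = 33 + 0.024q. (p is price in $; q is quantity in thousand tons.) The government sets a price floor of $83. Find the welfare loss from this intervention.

Competitive equilibrium: 139.25 − 0.07q = 33 + 0.024q → q* = 1130.3191, p* = 60.1277.
At the floor p = 83, quantity demanded = (139.25 − 83)/0.07 = 803.5714.
Sellers' marginal cost at q' = 803.5714: 33 + 0.024·803.5714 = 52.2857.
Δq = 1130.3191 − 803.5714 = 326.7477; wedge = 83 − 52.2857 = 30.7143.
Welfare loss = ½ × 326.7477 × 30.7143 = $5017.91 thousand.

$5017.91 thousand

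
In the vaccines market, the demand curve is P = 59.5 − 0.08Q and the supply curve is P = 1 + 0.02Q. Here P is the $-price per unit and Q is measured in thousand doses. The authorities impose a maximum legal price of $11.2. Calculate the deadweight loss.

$281.25 thousand

Competitive equilibrium: 59.5 − 0.08Q = 1 + 0.02Q → Q* = 585, P* = 12.7.
At the ceiling P = 11.2, quantity supplied = (11.2 − 1)/0.02 = 510.
Willingness to pay at Q' = 510: 59.5 − 0.08·510 = 18.7.
ΔQ = 585 − 510 = 75; wedge = 18.7 − 11.2 = 7.5.
Deadweight loss = ½ × 75 × 7.5 = $281.25 thousand.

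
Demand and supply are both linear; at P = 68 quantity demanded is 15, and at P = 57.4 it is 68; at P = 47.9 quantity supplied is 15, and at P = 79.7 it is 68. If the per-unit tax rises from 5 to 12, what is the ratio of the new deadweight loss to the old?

5.76

Demand slope = (57.4 − 68)/(68 − 15) = −0.2, so P = 71 − 0.2Q.
Supply slope = (79.7 − 47.9)/(68 − 15) = 0.6, so P = 38.9 + 0.6Q.
Competitive equilibrium: 71 − 0.2Q = 38.9 + 0.6Q → Q* = 40.125, P* = 62.975.
For a per-unit tax t: ΔQ = t/0.8, so DWL = ½·t·(t/0.8) = t²/1.6.
At t = 5: DWL = 15.625. At t = 12: DWL = 90.
Ratio = (12/5)² = 5.76.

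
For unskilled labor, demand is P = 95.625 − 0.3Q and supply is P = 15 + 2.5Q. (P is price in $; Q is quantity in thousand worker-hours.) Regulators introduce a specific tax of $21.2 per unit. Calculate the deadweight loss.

Competitive equilibrium: 95.625 − 0.3Q = 15 + 2.5Q → Q* = 28.7946, P* = 86.9866.
With the tax, the buyer price exceeds the seller price by 21.2: (95.625 − 0.3Q) − (15 + 2.5Q) = 21.2 → Q' = 21.2232.
ΔQ = 28.7946 − 21.2232 = 7.5714; the wedge equals the tax, 21.2.
The triangle = ½ × 7.5714 × 21.2 = $80.26 thousand.

$80.26 thousand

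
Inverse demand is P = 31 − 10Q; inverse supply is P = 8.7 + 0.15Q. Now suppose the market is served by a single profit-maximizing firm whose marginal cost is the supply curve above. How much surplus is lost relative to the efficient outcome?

Competitive equilibrium: 31 − 10Q = 8.7 + 0.15Q → Q* = 2.197, P* = 9.0296.
Marginal revenue: MR = 31 − 20Q. Set MR = MC: 31 − 20Q = 8.7 + 0.15Q → Q_m = 1.1067.
Price P_m = 31 − 10·1.1067 = 19.933; MC(Q_m) = 8.7 + 0.15·1.1067 = 8.866.
Competitive Q* = 2.197, so ΔQ = 1.0903; wedge = 19.933 − 8.866 = 11.067.
The triangle = ½ × 1.0903 × 11.067 = 6.03.

6.03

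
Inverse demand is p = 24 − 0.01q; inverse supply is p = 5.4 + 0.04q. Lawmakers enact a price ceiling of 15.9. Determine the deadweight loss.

Competitive equilibrium: 24 − 0.01q = 5.4 + 0.04q → q* = 372, p* = 20.28.
At the ceiling p = 15.9, quantity supplied = (15.9 − 5.4)/0.04 = 262.5.
Willingness to pay at q' = 262.5: 24 − 0.01·262.5 = 21.375.
Δq = 372 − 262.5 = 109.5; wedge = 21.375 − 15.9 = 5.475.
The triangle = ½ × 109.5 × 5.475 = 299.76.

299.76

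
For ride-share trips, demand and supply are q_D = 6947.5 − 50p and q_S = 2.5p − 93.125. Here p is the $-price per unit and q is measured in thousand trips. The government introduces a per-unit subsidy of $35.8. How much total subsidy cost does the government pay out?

$11720.24 thousand

In inverse form: demand p = 138.95 − 0.02q, supply p = 37.25 + 0.4q.
Competitive equilibrium: 138.95 − 0.02q = 37.25 + 0.4q → q* = 242.1429, p* = 134.1071.
The subsidy lowers effective supply by 35.8: p = 1.45 + 0.4q.
New quantity: 138.95 − 0.02q = 1.45 + 0.4q → q' = 327.381.
Total subsidy cost = 35.8 × 327.381 = $11720.24 thousand.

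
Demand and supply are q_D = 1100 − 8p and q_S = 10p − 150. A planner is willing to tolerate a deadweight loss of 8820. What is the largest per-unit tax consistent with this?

63

In inverse form: demand p = 137.5 − 0.125q, supply p = 15 + 0.1q.
Competitive equilibrium: 137.5 − 0.125q = 15 + 0.1q → q* = 544.4444, p* = 69.4444.
A tax t gives Δq = t/0.225 and wedge t, so DWL = t²/0.45.
t²/0.45 = 8820 → t² = 3969 → t = 63.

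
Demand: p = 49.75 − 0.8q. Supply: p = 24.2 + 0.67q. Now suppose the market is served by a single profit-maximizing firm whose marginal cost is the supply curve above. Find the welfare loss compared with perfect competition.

Competitive equilibrium: 49.75 − 0.8q = 24.2 + 0.67q → q* = 17.381, p* = 35.8452.
Marginal revenue: MR = 49.75 − 1.6q. Set MR = MC: 49.75 − 1.6q = 24.2 + 0.67q → q_m = 11.2555.
Price p_m = 49.75 − 0.8·11.2555 = 40.7456; MC(q_m) = 24.2 + 0.67·11.2555 = 31.7412.
Competitive q* = 17.381, so Δq = 6.1255; wedge = 40.7456 − 31.7412 = 9.0044.
Deadweight loss = ½ × 6.1255 × 9.0044 = 27.58.

27.58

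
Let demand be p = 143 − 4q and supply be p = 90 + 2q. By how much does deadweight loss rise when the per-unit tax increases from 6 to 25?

49.08

Competitive equilibrium: 143 − 4q = 90 + 2q → q* = 8.8333, p* = 107.6667.
For a per-unit tax t: Δq = t/6, so DWL = ½·t·(t/6) = t²/12.
At t = 6: DWL = 3. At t = 25: DWL = 52.083.
Increase = 52.083 − 3 = 49.08.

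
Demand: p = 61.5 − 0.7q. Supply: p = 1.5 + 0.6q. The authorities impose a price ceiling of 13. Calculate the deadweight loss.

473.40

Competitive equilibrium: 61.5 − 0.7q = 1.5 + 0.6q → q* = 46.1538, p* = 29.1923.
At the ceiling p = 13, quantity supplied = (13 − 1.5)/0.6 = 19.1667.
Willingness to pay at q' = 19.1667: 61.5 − 0.7·19.1667 = 48.0833.
Δq = 46.1538 − 19.1667 = 26.9871; wedge = 48.0833 − 13 = 35.0833.
Deadweight loss = ½ × 26.9871 × 35.0833 = 473.40.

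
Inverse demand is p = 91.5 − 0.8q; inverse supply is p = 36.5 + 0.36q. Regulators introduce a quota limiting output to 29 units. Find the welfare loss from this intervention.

196.66

Competitive equilibrium: 91.5 − 0.8q = 36.5 + 0.36q → q* = 47.4138, p* = 53.569.
At q = 29: demand price = 91.5 − 0.8·29 = 68.3; supply price = 36.5 + 0.36·29 = 46.94.
Δq = 47.4138 − 29 = 18.4138; wedge = 68.3 − 46.94 = 21.36.
DWL = ½ × 18.4138 × 21.36 = 196.66.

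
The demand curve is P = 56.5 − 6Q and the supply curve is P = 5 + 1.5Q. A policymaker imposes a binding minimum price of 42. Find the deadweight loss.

74.26

Competitive equilibrium: 56.5 − 6Q = 5 + 1.5Q → Q* = 6.8667, P* = 15.3.
At the floor P = 42, quantity demanded = (56.5 − 42)/6 = 2.4167.
Sellers' marginal cost at Q' = 2.4167: 5 + 1.5·2.4167 = 8.6251.
ΔQ = 6.8667 − 2.4167 = 4.45; wedge = 42 − 8.6251 = 33.3749.
The triangle = ½ × 4.45 × 33.3749 = 74.26.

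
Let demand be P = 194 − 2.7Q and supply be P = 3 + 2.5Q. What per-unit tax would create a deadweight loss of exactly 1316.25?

Competitive equilibrium: 194 − 2.7Q = 3 + 2.5Q → Q* = 36.7308, P* = 94.8269.
A tax t gives ΔQ = t/5.2 and wedge t, so DWL = t²/10.4.
t²/10.4 = 1316.25 → t² = 13689 → t = 117.

117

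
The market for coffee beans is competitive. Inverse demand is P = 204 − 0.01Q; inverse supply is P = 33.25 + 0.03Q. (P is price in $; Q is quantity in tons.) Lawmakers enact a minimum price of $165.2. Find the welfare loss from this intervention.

$3022.53

Competitive equilibrium: 204 − 0.01Q = 33.25 + 0.03Q → Q* = 4268.75, P* = 161.3125.
At the floor P = 165.2, quantity demanded = (204 − 165.2)/0.01 = 3880.
Sellers' marginal cost at Q' = 3880: 33.25 + 0.03·3880 = 149.65.
ΔQ = 4268.75 − 3880 = 388.75; wedge = 165.2 − 149.65 = 15.55.
Deadweight loss = ½ × 388.75 × 15.55 = $3022.53.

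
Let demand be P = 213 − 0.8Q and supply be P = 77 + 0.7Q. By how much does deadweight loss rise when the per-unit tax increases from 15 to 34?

310.33

Competitive equilibrium: 213 − 0.8Q = 77 + 0.7Q → Q* = 90.6667, P* = 140.4667.
For a per-unit tax t: ΔQ = t/1.5, so DWL = ½·t·(t/1.5) = t²/3.
At t = 15: DWL = 75. At t = 34: DWL = 385.333.
Increase = 385.333 − 75 = 310.33.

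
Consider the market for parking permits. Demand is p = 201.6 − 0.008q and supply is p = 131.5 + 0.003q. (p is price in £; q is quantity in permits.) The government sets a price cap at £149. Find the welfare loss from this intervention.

Competitive equilibrium: 201.6 − 0.008q = 131.5 + 0.003q → q* = 6372.72727, p* = 150.61818.
At the ceiling p = 149, quantity supplied = (149 − 131.5)/0.003 = 5833.33333.
Willingness to pay at q' = 5833.33333: 201.6 − 0.008·5833.33333 = 154.93333.
Δq = 6372.72727 − 5833.33333 = 539.39394; wedge = 154.93333 − 149 = 5.93333.
The triangle = ½ × 539.39394 × 5.93333 = £1600.20.

£1600.20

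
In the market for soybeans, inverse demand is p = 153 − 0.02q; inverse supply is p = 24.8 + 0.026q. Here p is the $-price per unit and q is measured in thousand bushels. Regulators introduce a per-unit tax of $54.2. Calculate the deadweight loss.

Competitive equilibrium: 153 − 0.02q = 24.8 + 0.026q → q* = 2786.9565, p* = 97.2609.
With the tax, the buyer price exceeds the seller price by 54.2: (153 − 0.02q) − (24.8 + 0.026q) = 54.2 → q' = 1608.6957.
Δq = 2786.9565 − 1608.6957 = 1178.2608; the wedge equals the tax, 54.2.
The triangle = ½ × 1178.2608 × 54.2 = $31930.87 thousand.

$31930.87 thousand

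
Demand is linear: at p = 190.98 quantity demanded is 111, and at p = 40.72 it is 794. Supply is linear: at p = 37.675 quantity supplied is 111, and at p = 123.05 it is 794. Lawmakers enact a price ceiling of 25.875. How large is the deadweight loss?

Demand slope = (40.72 − 190.98)/(794 − 111) = −0.22, so p = 215.4 − 0.22q.
Supply slope = (123.05 − 37.675)/(794 − 111) = 0.125, so p = 23.8 + 0.125q.
Competitive equilibrium: 215.4 − 0.22q = 23.8 + 0.125q → q* = 555.3623, p* = 93.2203.
At the ceiling p = 25.875, quantity supplied = (25.875 − 23.8)/0.125 = 16.6.
Willingness to pay at q' = 16.6: 215.4 − 0.22·16.6 = 211.748.
Δq = 555.3623 − 16.6 = 538.7623; wedge = 211.748 − 25.875 = 185.873.
Deadweight loss = ½ × 538.7623 × 185.873 = 50070.68.

50070.68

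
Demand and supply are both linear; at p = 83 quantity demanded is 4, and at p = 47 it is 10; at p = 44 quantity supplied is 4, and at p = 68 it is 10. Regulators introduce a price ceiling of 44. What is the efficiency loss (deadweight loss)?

76.05

Demand slope = (47 − 83)/(10 − 4) = −6, so p = 107 − 6q.
Supply slope = (68 − 44)/(10 − 4) = 4, so p = 28 + 4q.
Competitive equilibrium: 107 − 6q = 28 + 4q → q* = 7.9, p* = 59.6.
At the ceiling p = 44, quantity supplied = (44 − 28)/4 = 4.
Willingness to pay at q' = 4: 107 − 6·4 = 83.
Δq = 7.9 − 4 = 3.9; wedge = 83 − 44 = 39.
The triangle = ½ × 3.9 × 39 = 76.05.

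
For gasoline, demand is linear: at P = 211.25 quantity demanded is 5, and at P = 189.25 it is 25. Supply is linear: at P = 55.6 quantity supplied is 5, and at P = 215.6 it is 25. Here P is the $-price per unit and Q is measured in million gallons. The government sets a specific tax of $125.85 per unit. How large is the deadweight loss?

Demand slope = (189.25 − 211.25)/(25 − 5) = −1.1, so P = 216.75 − 1.1Q.
Supply slope = (215.6 − 55.6)/(25 − 5) = 8, so P = 15.6 + 8Q.
Competitive equilibrium: 216.75 − 1.1Q = 15.6 + 8Q → Q* = 22.1044, P* = 192.4352.
With the tax, the buyer price exceeds the seller price by 125.85: (216.75 − 1.1Q) − (15.6 + 8Q) = 125.85 → Q' = 8.2747.
ΔQ = 22.1044 − 8.2747 = 13.8297; the wedge equals the tax, 125.85.
The triangle = ½ × 13.8297 × 125.85 = $870.23 million.

$870.23 million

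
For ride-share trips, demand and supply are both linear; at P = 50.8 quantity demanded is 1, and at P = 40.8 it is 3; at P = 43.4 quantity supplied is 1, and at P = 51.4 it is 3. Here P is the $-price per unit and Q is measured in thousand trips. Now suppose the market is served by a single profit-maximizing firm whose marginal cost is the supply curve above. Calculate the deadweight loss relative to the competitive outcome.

$1.91 thousand

Demand slope = (40.8 − 50.8)/(3 − 1) = −5, so P = 55.8 − 5Q.
Supply slope = (51.4 − 43.4)/(3 − 1) = 4, so P = 39.4 + 4Q.
Competitive equilibrium: 55.8 − 5Q = 39.4 + 4Q → Q* = 1.8222, P* = 46.6889.
Marginal revenue: MR = 55.8 − 10Q. Set MR = MC: 55.8 − 10Q = 39.4 + 4Q → Q_m = 1.1714.
Price P_m = 55.8 − 5·1.1714 = 49.943; MC(Q_m) = 39.4 + 4·1.1714 = 44.0856.
Competitive Q* = 1.8222, so ΔQ = 0.6508; wedge = 49.943 − 44.0856 = 5.8574.
The triangle = ½ × 0.6508 × 5.8574 = $1.91 thousand.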